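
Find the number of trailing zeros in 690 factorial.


floor(690/5) = 138
floor(690/25) = 27
floor(690/125) = 5
floor(690/625) = 1
Total = 171

171 trailing zeros


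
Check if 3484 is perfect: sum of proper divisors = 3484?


Proper divisors of 3484: 1, 2, 4, 13, 26, 52, 67, 134, 268, 871, 1742
Sum = 1 + 2 + 4 + 13 + 26 + 52 + 67 + 134 + 268 + 871 + 1742 = 3180

No, 3484 is not perfect (3180 ≠ 3484)


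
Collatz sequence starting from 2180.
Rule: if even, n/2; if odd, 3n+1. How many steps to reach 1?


2180 → 1090 → 545 → 1636 → 818 → 409 → 1228 → 614 → 307 → 922 → 461 → 1384 → 692 → 346 → 173 → 520 → 260 → 130 → 65 → 196 → 98 → 49 → 148 → 74 → 37 → 112 → 56 → 28 → 14 → 7 → 22 → 11 → 34 → 17 → 52 → 26 → 13 → 40 → 20 → 10 → 5 → 16 → 8 → 4 → 2 → 1
Total steps = 45

45 steps


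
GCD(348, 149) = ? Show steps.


348 = 2 * 149 + 50
149 = 2 * 50 + 49
50 = 1 * 49 + 1
49 = 49 * 1 + 0
GCD = 1


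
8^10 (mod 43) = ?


8^1 mod 43 = 8
8^2 mod 43 = 21
8^3 mod 43 = 39
8^4 mod 43 = 11
8^5 mod 43 = 2
8^6 mod 43 = 16
8^7 mod 43 = 42
8^8 mod 43 = 35
8^9 mod 43 = 22
8^10 mod 43 = 4


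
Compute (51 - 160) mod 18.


51 - 160 = -109
-109 mod 18 = 17


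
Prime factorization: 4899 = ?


4899 / 3 = 1633
1633 / 23 = 71
71 / 71 = 1
4899 = 3 × 23 × 71


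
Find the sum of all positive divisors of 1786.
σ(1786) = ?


Divisors of 1786: 1, 2, 19, 38, 47, 94, 893, 1786
Sum = 1 + 2 + 19 + 38 + 47 + 94 + 893 + 1786 = 2880

σ(1786) = 2880


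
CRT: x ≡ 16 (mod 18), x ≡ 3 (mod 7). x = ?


M = 18*7 = 126
M1 = M/18 = 7, M2 = M/7 = 18
M1^(-1) mod 18 = 13, M2^(-1) mod 7 = 2
x = 16*7*13 + 3*18*2 = 1564
1564 mod 126 = 52
Check: 52 mod 18 = 16 ✓, 52 mod 7 = 3 ✓

x ≡ 52 (mod 126)


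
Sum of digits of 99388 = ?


9 + 9 + 3 + 8 + 8 = 37


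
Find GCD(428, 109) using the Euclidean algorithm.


428 = 3 * 109 + 101
109 = 1 * 101 + 8
101 = 12 * 8 + 5
8 = 1 * 5 + 3
5 = 1 * 3 + 2
3 = 1 * 2 + 1
2 = 2 * 1 + 0
GCD = 1


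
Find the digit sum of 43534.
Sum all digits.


4 + 3 + 5 + 3 + 4 = 19


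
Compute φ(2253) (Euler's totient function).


2253 = 3 × 751
Prime factors: 3, 751
φ(2253) = 2253 × (1-1/3) × (1-1/751)
= 2253 × 2/3 × 750/751 = 1500

φ(2253) = 1500


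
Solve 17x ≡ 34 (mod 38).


GCD(17, 38) = 1, unique solution
a^(-1) mod 38 = 9
x = 9 * 34 mod 38 = 2

x ≡ 2 (mod 38)


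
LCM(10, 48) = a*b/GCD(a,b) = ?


GCD(10, 48) = 2
LCM = 10*48/2 = 480/2 = 240

LCM = 240


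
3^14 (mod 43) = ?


3^1 mod 43 = 3
3^2 mod 43 = 9
3^3 mod 43 = 27
3^4 mod 43 = 38
3^5 mod 43 = 28
3^6 mod 43 = 41
3^7 mod 43 = 37
3^8 mod 43 = 25
3^9 mod 43 = 32
3^10 mod 43 = 10
3^11 mod 43 = 30
3^12 mod 43 = 4
3^13 mod 43 = 12
3^14 mod 43 = 36


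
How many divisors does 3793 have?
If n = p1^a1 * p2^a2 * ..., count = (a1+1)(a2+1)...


3793 = 3793^1
d(3793) = (1+1) = 2

2 divisors


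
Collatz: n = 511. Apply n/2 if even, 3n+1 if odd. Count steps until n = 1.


511 → 1534 → 767 → 2302 → 1151 → 3454 → 1727 → 5182 → 2591 → 7774 → 3887 → 11662 → 5831 → 17494 → 8747 → 26242 → 13121 → 39364 → 19682 → 9841 → 29524 → 14762 → 7381 → 22144 → 11072 → 5536 → 2768 → 1384 → 692 → 346 → 173 → 520 → 260 → 130 → 65 → 196 → 98 → 49 → 148 → 74 → 37 → 112 → 56 → 28 → 14 → 7 → 22 → 11 → 34 → 17 → 52 → 26 → 13 → 40 → 20 → 10 → 5 → 16 → 8 → 4 → 2 → 1
Total steps = 61

61 steps


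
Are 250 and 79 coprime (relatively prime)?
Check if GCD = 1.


Euclidean algorithm:
250 = 3 * 79 + 13
79 = 6 * 13 + 1
13 = 13 * 1 + 0
GCD(250, 79) = 1

Yes, coprime (GCD = 1)


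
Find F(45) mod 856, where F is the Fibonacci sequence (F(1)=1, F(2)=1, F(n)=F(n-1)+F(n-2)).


F(k) mod 856 for k=1..45:
1, 1, 2, 3, 5, 8, 13, 21, 34, 55, 89, 144, 233, 377, 610, 131, 741, 16, 757, 773, 674, 591, 409, 144, 553, 697, 394, 235, 629, 8, 637, 645, 426, 215, 641, 0, 641, 641, 426, 211, 637, 848, 629, 621, 394
F(45) mod 856 = 394


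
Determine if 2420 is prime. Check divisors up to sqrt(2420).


2420 / 2 = 1210 (exact division)
2420 is NOT prime.

No, 2420 is not prime


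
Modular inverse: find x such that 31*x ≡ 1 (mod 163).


Use the extended Euclidean algorithm on (163, 31); each row r = 163*s + 31*t:
r=163, s=1, t=0
r=31, s=0, t=1
q=5: r=8, s=1, t=-5   [163*(1) + 31*(-5) = 8]
q=3: r=7, s=-3, t=16   [163*(-3) + 31*(16) = 7]
q=1: r=1, s=4, t=-21   [163*(4) + 31*(-21) = 1]
q=7: r=0, s=-31, t=163   [163*(-31) + 31*(163) = 0]
GCD = 1 with t = -21, so 31*(-21) ≡ 1 (mod 163)
Inverse = -21 mod 163 = 142
Check: 31 * 142 = 4402 ≡ 1 (mod 163)

31^(-1) ≡ 142 (mod 163)


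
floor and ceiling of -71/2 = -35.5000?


-71/2 = -35.5000
floor = -36
ceil = -35

floor = -36, ceil = -35


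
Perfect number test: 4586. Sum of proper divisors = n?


Proper divisors of 4586: 1, 2, 2293
Sum = 1 + 2 + 2293 = 2296

No, 4586 is not perfect (2296 ≠ 4586)


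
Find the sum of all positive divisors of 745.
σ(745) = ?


Divisors of 745: 1, 5, 149, 745
Sum = 1 + 5 + 149 + 745 = 900

σ(745) = 900


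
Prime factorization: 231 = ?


231 / 3 = 77
77 / 7 = 11
11 / 11 = 1
231 = 3 × 7 × 11


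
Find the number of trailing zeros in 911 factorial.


floor(911/5) = 182
floor(911/25) = 36
floor(911/125) = 7
floor(911/625) = 1
Total = 226

226 trailing zeros


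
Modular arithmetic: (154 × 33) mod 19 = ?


154 × 33 = 5082
5082 mod 19 = 9


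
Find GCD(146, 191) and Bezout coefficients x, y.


Tabular extended Euclidean (each row: r = 146*s + 191*t):
r=146, s=1, t=0
r=191, s=0, t=1
q=0: r=146, s=1, t=0   [146*(1) + 191*(0) = 146]
q=1: r=45, s=-1, t=1   [146*(-1) + 191*(1) = 45]
q=3: r=11, s=4, t=-3   [146*(4) + 191*(-3) = 11]
q=4: r=1, s=-17, t=13   [146*(-17) + 191*(13) = 1]
q=11: r=0, s=191, t=-146   [146*(191) + 191*(-146) = 0]
GCD = 1; from the row with r=1: x=-17, y=13
Check: 146*(-17) + 191*(13) = -2482 + 2483 = 1

GCD = 1, x = -17, y = 13


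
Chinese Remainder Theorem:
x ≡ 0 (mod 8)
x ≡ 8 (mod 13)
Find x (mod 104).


M = 8*13 = 104
M1 = M/8 = 13, M2 = M/13 = 8
M1^(-1) mod 8 = 5, M2^(-1) mod 13 = 5
x = 0*13*5 + 8*8*5 = 320
320 mod 104 = 8
Check: 8 mod 8 = 0 ✓, 8 mod 13 = 8 ✓

x ≡ 8 (mod 104)


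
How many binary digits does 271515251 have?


271515251 in base 2 = 10000001011101111111001110011
Number of digits = 29

29 digits (base 2)


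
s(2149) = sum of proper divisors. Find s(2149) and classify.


Proper divisors: 1, 7, 307
Sum = 1 + 7 + 307 = 315
315 < 2149 → deficient

s(2149) = 315 (deficient)


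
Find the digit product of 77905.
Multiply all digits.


7 × 7 × 9 × 0 × 5 = 0


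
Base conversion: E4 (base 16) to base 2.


E4 (base 16) = 228 (decimal)
228 (decimal) = 11100100 (base 2)


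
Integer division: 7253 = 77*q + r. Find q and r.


7253 = 77 * 94 + 15
Check: 7238 + 15 = 7253

q = 94, r = 15


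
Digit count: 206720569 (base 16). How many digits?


206720569 in base 16 = C524E39
Number of digits = 7

7 digits (base 16)


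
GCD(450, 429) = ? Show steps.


450 = 1 * 429 + 21
429 = 20 * 21 + 9
21 = 2 * 9 + 3
9 = 3 * 3 + 0
GCD = 3


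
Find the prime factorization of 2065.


2065 / 5 = 413
413 / 7 = 59
59 / 59 = 1
2065 = 5 × 7 × 59


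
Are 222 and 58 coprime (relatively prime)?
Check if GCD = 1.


Euclidean algorithm:
222 = 3 * 58 + 48
58 = 1 * 48 + 10
48 = 4 * 10 + 8
10 = 1 * 8 + 2
8 = 4 * 2 + 0
GCD(222, 58) = 2

No, not coprime (GCD = 2)


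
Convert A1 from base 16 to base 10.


A1 (base 16) = 161 (decimal)
161 (decimal) = 161 (base 10)


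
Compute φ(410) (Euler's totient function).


410 = 2 × 5 × 41
Prime factors: 2, 5, 41
φ(410) = 410 × (1-1/2) × (1-1/5) × (1-1/41)
= 410 × 1/2 × 4/5 × 40/41 = 160

φ(410) = 160


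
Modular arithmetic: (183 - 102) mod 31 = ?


183 - 102 = 81
81 mod 31 = 19


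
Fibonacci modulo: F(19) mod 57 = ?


F(k) mod 57 for k=1..19:
1, 1, 2, 3, 5, 8, 13, 21, 34, 55, 32, 30, 5, 35, 40, 18, 1, 19, 20
F(19) mod 57 = 20


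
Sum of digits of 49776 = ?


4 + 9 + 7 + 7 + 6 = 33


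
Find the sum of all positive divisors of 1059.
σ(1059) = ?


Divisors of 1059: 1, 3, 353, 1059
Sum = 1 + 3 + 353 + 1059 = 1416

σ(1059) = 1416


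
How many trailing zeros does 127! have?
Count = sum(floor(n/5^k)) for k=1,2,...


floor(127/5) = 25
floor(127/25) = 5
floor(127/125) = 1
Total = 31

31 trailing zeros


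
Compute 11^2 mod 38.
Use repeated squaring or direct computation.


11^1 mod 38 = 11
11^2 mod 38 = 7


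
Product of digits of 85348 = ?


8 × 5 × 3 × 4 × 8 = 3840


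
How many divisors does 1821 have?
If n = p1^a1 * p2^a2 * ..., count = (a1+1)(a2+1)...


1821 = 3^1 × 607^1
d(1821) = (1+1) × (1+1) = 4

4 divisors


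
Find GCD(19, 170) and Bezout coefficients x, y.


Tabular extended Euclidean (each row: r = 19*s + 170*t):
r=19, s=1, t=0
r=170, s=0, t=1
q=0: r=19, s=1, t=0   [19*(1) + 170*(0) = 19]
q=8: r=18, s=-8, t=1   [19*(-8) + 170*(1) = 18]
q=1: r=1, s=9, t=-1   [19*(9) + 170*(-1) = 1]
q=18: r=0, s=-170, t=19   [19*(-170) + 170*(19) = 0]
GCD = 1; from the row with r=1: x=9, y=-1
Check: 19*(9) + 170*(-1) = 171 - 170 = 1

GCD = 1, x = 9, y = -1


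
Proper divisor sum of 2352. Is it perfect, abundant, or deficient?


Proper divisors: 1, 2, 3, 4, 6, 7, 8, 12, 14, 16, 21, 24, 28, 42, 48, 49, 56, 84, 98, 112, 147, 168, 196, 294, 336, 392, 588, 784, 1176
Sum = 1 + 2 + 3 + 4 + 6 + 7 + 8 + 12 + 14 + 16 + 21 + 24 + 28 + 42 + 48 + 49 + 56 + 84 + 98 + 112 + 147 + 168 + 196 + 294 + 336 + 392 + 588 + 784 + 1176 = 4716
4716 > 2352 → abundant

s(2352) = 4716 (abundant)


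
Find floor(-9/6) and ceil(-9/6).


-9/6 = -1.5000
floor = -2
ceil = -1

floor = -2, ceil = -1


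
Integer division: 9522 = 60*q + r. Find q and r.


9522 = 60 * 158 + 42
Check: 9480 + 42 = 9522

q = 158, r = 42


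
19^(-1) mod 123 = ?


Use the extended Euclidean algorithm on (123, 19); each row r = 123*s + 19*t:
r=123, s=1, t=0
r=19, s=0, t=1
q=6: r=9, s=1, t=-6   [123*(1) + 19*(-6) = 9]
q=2: r=1, s=-2, t=13   [123*(-2) + 19*(13) = 1]
q=9: r=0, s=19, t=-123   [123*(19) + 19*(-123) = 0]
GCD = 1 with t = 13, so 19*(13) ≡ 1 (mod 123)
Inverse = 13 mod 123 = 13
Check: 19 * 13 = 247 ≡ 1 (mod 123)

19^(-1) ≡ 13 (mod 123)


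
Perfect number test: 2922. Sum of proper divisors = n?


Proper divisors of 2922: 1, 2, 3, 6, 487, 974, 1461
Sum = 1 + 2 + 3 + 6 + 487 + 974 + 1461 = 2934

No, 2922 is not perfect (2934 ≠ 2922)


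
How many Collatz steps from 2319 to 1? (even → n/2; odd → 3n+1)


2319 → 6958 → 3479 → 10438 → 5219 → 15658 → 7829 → 23488 → 11744 → 5872 → 2936 → 1468 → 734 → 367 → 1102 → 551 → 1654 → 827 → 2482 → 1241 → 3724 → 1862 → 931 → 2794 → 1397 → 4192 → 2096 → 1048 → 524 → 262 → 131 → 394 → 197 → 592 → 296 → 148 → 74 → 37 → 112 → 56 → 28 → 14 → 7 → 22 → 11 → 34 → 17 → 52 → 26 → 13 → 40 → 20 → 10 → 5 → 16 → 8 → 4 → 2 → 1
Total steps = 58

58 steps


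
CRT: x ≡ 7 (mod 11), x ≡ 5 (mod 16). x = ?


M = 11*16 = 176
M1 = M/11 = 16, M2 = M/16 = 11
M1^(-1) mod 11 = 9, M2^(-1) mod 16 = 3
x = 7*16*9 + 5*11*3 = 1173
1173 mod 176 = 117
Check: 117 mod 11 = 7 ✓, 117 mod 16 = 5 ✓

x ≡ 117 (mod 176)


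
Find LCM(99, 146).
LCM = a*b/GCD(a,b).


GCD(99, 146) = 1
LCM = 99*146/1 = 14454/1 = 14454

LCM = 14454


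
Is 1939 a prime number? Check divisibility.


1939 / 7 = 277 (exact division)
1939 is NOT prime.

No, 1939 is not prime


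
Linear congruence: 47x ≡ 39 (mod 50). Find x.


GCD(47, 50) = 1, unique solution
a^(-1) mod 50 = 33
x = 33 * 39 mod 50 = 37

x ≡ 37 (mod 50)


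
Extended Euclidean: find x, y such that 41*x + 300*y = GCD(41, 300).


Tabular extended Euclidean (each row: r = 41*s + 300*t):
r=41, s=1, t=0
r=300, s=0, t=1
q=0: r=41, s=1, t=0   [41*(1) + 300*(0) = 41]
q=7: r=13, s=-7, t=1   [41*(-7) + 300*(1) = 13]
q=3: r=2, s=22, t=-3   [41*(22) + 300*(-3) = 2]
q=6: r=1, s=-139, t=19   [41*(-139) + 300*(19) = 1]
q=2: r=0, s=300, t=-41   [41*(300) + 300*(-41) = 0]
GCD = 1; from the row with r=1: x=-139, y=19
Check: 41*(-139) + 300*(19) = -5699 + 5700 = 1

GCD = 1, x = -139, y = 19


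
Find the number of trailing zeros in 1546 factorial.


floor(1546/5) = 309
floor(1546/25) = 61
floor(1546/125) = 12
floor(1546/625) = 2
Total = 384

384 trailing zeros


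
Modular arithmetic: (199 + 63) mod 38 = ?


199 + 63 = 262
262 mod 38 = 34


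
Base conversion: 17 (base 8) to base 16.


17 (base 8) = 15 (decimal)
15 (decimal) = F (base 16)


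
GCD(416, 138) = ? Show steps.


416 = 3 * 138 + 2
138 = 69 * 2 + 0
GCD = 2


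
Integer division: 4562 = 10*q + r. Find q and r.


4562 = 10 * 456 + 2
Check: 4560 + 2 = 4562

q = 456, r = 2


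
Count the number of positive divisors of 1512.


1512 = 2^3 × 3^3 × 7^1
d(1512) = (3+1) × (3+1) × (1+1) = 32

32 divisors


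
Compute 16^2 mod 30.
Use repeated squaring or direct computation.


16^1 mod 30 = 16
16^2 mod 30 = 16


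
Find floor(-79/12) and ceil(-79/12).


-79/12 = -6.5833
floor = -7
ceil = -6

floor = -7, ceil = -6


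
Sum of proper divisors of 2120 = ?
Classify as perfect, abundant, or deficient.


Proper divisors: 1, 2, 4, 5, 8, 10, 20, 40, 53, 106, 212, 265, 424, 530, 1060
Sum = 1 + 2 + 4 + 5 + 8 + 10 + 20 + 40 + 53 + 106 + 212 + 265 + 424 + 530 + 1060 = 2740
2740 > 2120 → abundant

s(2120) = 2740 (abundant)


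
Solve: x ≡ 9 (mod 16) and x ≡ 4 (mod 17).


M = 16*17 = 272
M1 = M/16 = 17, M2 = M/17 = 16
M1^(-1) mod 16 = 1, M2^(-1) mod 17 = 16
x = 9*17*1 + 4*16*16 = 1177
1177 mod 272 = 89
Check: 89 mod 16 = 9 ✓, 89 mod 17 = 4 ✓

x ≡ 89 (mod 272)


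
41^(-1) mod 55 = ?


Use the extended Euclidean algorithm on (55, 41); each row r = 55*s + 41*t:
r=55, s=1, t=0
r=41, s=0, t=1
q=1: r=14, s=1, t=-1   [55*(1) + 41*(-1) = 14]
q=2: r=13, s=-2, t=3   [55*(-2) + 41*(3) = 13]
q=1: r=1, s=3, t=-4   [55*(3) + 41*(-4) = 1]
q=13: r=0, s=-41, t=55   [55*(-41) + 41*(55) = 0]
GCD = 1 with t = -4, so 41*(-4) ≡ 1 (mod 55)
Inverse = -4 mod 55 = 51
Check: 41 * 51 = 2091 ≡ 1 (mod 55)

41^(-1) ≡ 51 (mod 55)


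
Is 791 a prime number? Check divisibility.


791 / 7 = 113 (exact division)
791 is NOT prime.

No, 791 is not prime


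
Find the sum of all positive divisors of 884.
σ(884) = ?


Divisors of 884: 1, 2, 4, 13, 17, 26, 34, 52, 68, 221, 442, 884
Sum = 1 + 2 + 4 + 13 + 17 + 26 + 34 + 52 + 68 + 221 + 442 + 884 = 1764

σ(884) = 1764


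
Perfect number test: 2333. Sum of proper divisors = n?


Proper divisors of 2333: 1
Sum = 1 = 1

No, 2333 is not perfect (1 ≠ 2333)


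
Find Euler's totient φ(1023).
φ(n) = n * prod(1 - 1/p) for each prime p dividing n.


1023 = 3 × 11 × 31
Prime factors: 3, 11, 31
φ(1023) = 1023 × (1-1/3) × (1-1/11) × (1-1/31)
= 1023 × 2/3 × 10/11 × 30/31 = 600

φ(1023) = 600


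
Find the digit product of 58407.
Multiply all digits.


5 × 8 × 4 × 0 × 7 = 0


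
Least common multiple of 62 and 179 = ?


GCD(62, 179) = 1
LCM = 62*179/1 = 11098/1 = 11098

LCM = 11098


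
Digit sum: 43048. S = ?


4 + 3 + 0 + 4 + 8 = 19


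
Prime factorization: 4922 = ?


4922 / 2 = 2461
2461 / 23 = 107
107 / 107 = 1
4922 = 2 × 23 × 107


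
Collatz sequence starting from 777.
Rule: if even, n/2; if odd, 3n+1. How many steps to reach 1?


777 → 2332 → 1166 → 583 → 1750 → 875 → 2626 → 1313 → 3940 → 1970 → 985 → 2956 → 1478 → 739 → 2218 → 1109 → 3328 → 1664 → 832 → 416 → 208 → 104 → 52 → 26 → 13 → 40 → 20 → 10 → 5 → 16 → 8 → 4 → 2 → 1
Total steps = 33

33 steps


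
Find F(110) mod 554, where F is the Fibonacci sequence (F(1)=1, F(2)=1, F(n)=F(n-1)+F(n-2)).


F(k) mod 554 for k=1..110:
1, 1, 2, 3, 5, 8, 13, 21, 34, 55, 89, 144, 233, 377, 56, 433, 489, 368, 303, 117, 420, 537, 403, 386, 235, 67, 302, 369, 117, 486, 49, 535, 30, 11, 41, 52, 93, 145, 238, 383, 67, 450, 517, 413, 376, 235, 57, 292, 349, 87, 436, 523, 405, 374, 225, 45, 270, 315, 31, 346, 377, 169, 546, 161, 153, 314, 467, 227, 140, 367, 507, 320, 273, 39, 312, 351, 109, 460, 15, 475, 490, 411, 347, 204, 551, 201, 198, 399, 43, 442, 485, 373, 304, 123, 427, 550, 423, 419, 288, 153, 441, 40, 481, 521, 448, 415, 309, 170, 479, 95
F(110) mod 554 = 95


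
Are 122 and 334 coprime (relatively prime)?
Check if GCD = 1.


Euclidean algorithm:
334 = 2 * 122 + 90
122 = 1 * 90 + 32
90 = 2 * 32 + 26
32 = 1 * 26 + 6
26 = 4 * 6 + 2
6 = 3 * 2 + 0
GCD(122, 334) = 2

No, not coprime (GCD = 2)


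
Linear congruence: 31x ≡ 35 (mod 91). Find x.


GCD(31, 91) = 1, unique solution
a^(-1) mod 91 = 47
x = 47 * 35 mod 91 = 7

x ≡ 7 (mod 91)


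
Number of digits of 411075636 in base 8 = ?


411075636 in base 8 = 3040102064
Number of digits = 10

10 digits (base 8)


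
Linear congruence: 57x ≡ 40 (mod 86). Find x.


GCD(57, 86) = 1, unique solution
a^(-1) mod 86 = 83
x = 83 * 40 mod 86 = 52

x ≡ 52 (mod 86)


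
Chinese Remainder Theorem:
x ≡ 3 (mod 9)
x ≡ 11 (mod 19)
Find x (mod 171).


M = 9*19 = 171
M1 = M/9 = 19, M2 = M/19 = 9
M1^(-1) mod 9 = 1, M2^(-1) mod 19 = 17
x = 3*19*1 + 11*9*17 = 1740
1740 mod 171 = 30
Check: 30 mod 9 = 3 ✓, 30 mod 19 = 11 ✓

x ≡ 30 (mod 171)


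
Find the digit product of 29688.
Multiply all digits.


2 × 9 × 6 × 8 × 8 = 6912


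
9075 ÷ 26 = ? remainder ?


9075 = 26 * 349 + 1
Check: 9074 + 1 = 9075

q = 349, r = 1


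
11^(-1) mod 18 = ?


Use the extended Euclidean algorithm on (18, 11); each row r = 18*s + 11*t:
r=18, s=1, t=0
r=11, s=0, t=1
q=1: r=7, s=1, t=-1   [18*(1) + 11*(-1) = 7]
q=1: r=4, s=-1, t=2   [18*(-1) + 11*(2) = 4]
q=1: r=3, s=2, t=-3   [18*(2) + 11*(-3) = 3]
q=1: r=1, s=-3, t=5   [18*(-3) + 11*(5) = 1]
q=3: r=0, s=11, t=-18   [18*(11) + 11*(-18) = 0]
GCD = 1 with t = 5, so 11*(5) ≡ 1 (mod 18)
Inverse = 5 mod 18 = 5
Check: 11 * 5 = 55 ≡ 1 (mod 18)

11^(-1) ≡ 5 (mod 18)


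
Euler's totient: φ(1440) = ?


1440 = 2^5 × 3^2 × 5
Prime factors: 2, 3, 5
φ(1440) = 1440 × (1-1/2) × (1-1/3) × (1-1/5)
= 1440 × 1/2 × 2/3 × 4/5 = 384

φ(1440) = 384


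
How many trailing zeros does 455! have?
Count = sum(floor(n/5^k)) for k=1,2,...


floor(455/5) = 91
floor(455/25) = 18
floor(455/125) = 3
Total = 112

112 trailing zeros


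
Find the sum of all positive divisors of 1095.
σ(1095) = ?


Divisors of 1095: 1, 3, 5, 15, 73, 219, 365, 1095
Sum = 1 + 3 + 5 + 15 + 73 + 219 + 365 + 1095 = 1776

σ(1095) = 1776


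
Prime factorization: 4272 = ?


4272 / 2 = 2136
2136 / 2 = 1068
1068 / 2 = 534
534 / 2 = 267
267 / 3 = 89
89 / 89 = 1
4272 = 2^4 × 3 × 89


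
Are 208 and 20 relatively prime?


Euclidean algorithm:
208 = 10 * 20 + 8
20 = 2 * 8 + 4
8 = 2 * 4 + 0
GCD(208, 20) = 4

No, not coprime (GCD = 4)


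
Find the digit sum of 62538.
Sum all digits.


6 + 2 + 5 + 3 + 8 = 24


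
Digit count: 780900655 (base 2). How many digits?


780900655 in base 2 = 101110100010111001100100101111
Number of digits = 30

30 digits (base 2)


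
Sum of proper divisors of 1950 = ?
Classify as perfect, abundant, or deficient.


Proper divisors: 1, 2, 3, 5, 6, 10, 13, 15, 25, 26, 30, 39, 50, 65, 75, 78, 130, 150, 195, 325, 390, 650, 975
Sum = 1 + 2 + 3 + 5 + 6 + 10 + 13 + 15 + 25 + 26 + 30 + 39 + 50 + 65 + 75 + 78 + 130 + 150 + 195 + 325 + 390 + 650 + 975 = 3258
3258 > 1950 → abundant

s(1950) = 3258 (abundant)


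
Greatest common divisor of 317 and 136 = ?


317 = 2 * 136 + 45
136 = 3 * 45 + 1
45 = 45 * 1 + 0
GCD = 1


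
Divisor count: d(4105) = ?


4105 = 5^1 × 821^1
d(4105) = (1+1) × (1+1) = 4

4 divisors


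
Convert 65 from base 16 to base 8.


65 (base 16) = 101 (decimal)
101 (decimal) = 145 (base 8)


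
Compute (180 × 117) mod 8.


180 × 117 = 21060
21060 mod 8 = 4


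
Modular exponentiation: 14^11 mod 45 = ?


14^1 mod 45 = 14
14^2 mod 45 = 16
14^3 mod 45 = 44
14^4 mod 45 = 31
14^5 mod 45 = 29
14^6 mod 45 = 1
14^7 mod 45 = 14
14^8 mod 45 = 16
14^9 mod 45 = 44
14^10 mod 45 = 31
14^11 mod 45 = 29


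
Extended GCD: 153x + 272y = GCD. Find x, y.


Tabular extended Euclidean (each row: r = 153*s + 272*t):
r=153, s=1, t=0
r=272, s=0, t=1
q=0: r=153, s=1, t=0   [153*(1) + 272*(0) = 153]
q=1: r=119, s=-1, t=1   [153*(-1) + 272*(1) = 119]
q=1: r=34, s=2, t=-1   [153*(2) + 272*(-1) = 34]
q=3: r=17, s=-7, t=4   [153*(-7) + 272*(4) = 17]
q=2: r=0, s=16, t=-9   [153*(16) + 272*(-9) = 0]
GCD = 17; from the row with r=17: x=-7, y=4
Check: 153*(-7) + 272*(4) = -1071 + 1088 = 17

GCD = 17, x = -7, y = 4


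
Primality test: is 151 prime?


Check divisors up to sqrt(151) = 12.2882
No divisors found.
151 is prime.

Yes, 151 is prime


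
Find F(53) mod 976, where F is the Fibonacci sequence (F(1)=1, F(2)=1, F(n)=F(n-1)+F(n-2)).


F(k) mod 976 for k=1..53:
1, 1, 2, 3, 5, 8, 13, 21, 34, 55, 89, 144, 233, 377, 610, 11, 621, 632, 277, 909, 210, 143, 353, 496, 849, 369, 242, 611, 853, 488, 365, 853, 242, 119, 361, 480, 841, 345, 210, 555, 765, 344, 133, 477, 610, 111, 721, 832, 577, 433, 34, 467, 501
F(53) mod 976 = 501


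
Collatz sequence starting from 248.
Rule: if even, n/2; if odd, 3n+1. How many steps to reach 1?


248 → 124 → 62 → 31 → 94 → 47 → 142 → 71 → 214 → 107 → 322 → 161 → 484 → 242 → 121 → 364 → 182 → 91 → 274 → 137 → 412 → 206 → 103 → 310 → 155 → 466 → 233 → 700 → 350 → 175 → 526 → 263 → 790 → 395 → 1186 → 593 → 1780 → 890 → 445 → 1336 → 668 → 334 → 167 → 502 → 251 → 754 → 377 → 1132 → 566 → 283 → 850 → 425 → 1276 → 638 → 319 → 958 → 479 → 1438 → 719 → 2158 → 1079 → 3238 → 1619 → 4858 → 2429 → 7288 → 3644 → 1822 → 911 → 2734 → 1367 → 4102 → 2051 → 6154 → 3077 → 9232 → 4616 → 2308 → 1154 → 577 → 1732 → 866 → 433 → 1300 → 650 → 325 → 976 → 488 → 244 → 122 → 61 → 184 → 92 → 46 → 23 → 70 → 35 → 106 → 53 → 160 → 80 → 40 → 20 → 10 → 5 → 16 → 8 → 4 → 2 → 1
Total steps = 109

109 steps


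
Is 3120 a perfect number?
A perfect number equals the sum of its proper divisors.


Proper divisors of 3120: 1, 2, 3, 4, 5, 6, 8, 10, 12, 13, 15, 16, 20, 24, 26, 30, 39, 40, 48, 52, 60, 65, 78, 80, 104, 120, 130, 156, 195, 208, 240, 260, 312, 390, 520, 624, 780, 1040, 1560
Sum = 1 + 2 + 3 + 4 + 5 + 6 + 8 + 10 + 12 + 13 + 15 + 16 + 20 + 24 + 26 + 30 + 39 + 40 + 48 + 52 + 60 + 65 + 78 + 80 + 104 + 120 + 130 + 156 + 195 + 208 + 240 + 260 + 312 + 390 + 520 + 624 + 780 + 1040 + 1560 = 7296

No, 3120 is not perfect (7296 ≠ 3120)


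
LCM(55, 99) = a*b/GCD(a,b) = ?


GCD(55, 99) = 11
LCM = 55*99/11 = 5445/11 = 495

LCM = 495


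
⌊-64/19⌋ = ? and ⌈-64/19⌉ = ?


-64/19 = -3.3684
floor = -4
ceil = -3

floor = -4, ceil = -3


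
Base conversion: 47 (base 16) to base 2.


47 (base 16) = 71 (decimal)
71 (decimal) = 1000111 (base 2)


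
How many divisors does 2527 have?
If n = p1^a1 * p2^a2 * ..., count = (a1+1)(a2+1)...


2527 = 7^1 × 19^2
d(2527) = (1+1) × (2+1) = 6

6 divisors


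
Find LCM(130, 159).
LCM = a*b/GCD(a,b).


GCD(130, 159) = 1
LCM = 130*159/1 = 20670/1 = 20670

LCM = 20670


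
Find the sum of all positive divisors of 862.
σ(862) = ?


Divisors of 862: 1, 2, 431, 862
Sum = 1 + 2 + 431 + 862 = 1296

σ(862) = 1296


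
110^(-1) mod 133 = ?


Use the extended Euclidean algorithm on (133, 110); each row r = 133*s + 110*t:
r=133, s=1, t=0
r=110, s=0, t=1
q=1: r=23, s=1, t=-1   [133*(1) + 110*(-1) = 23]
q=4: r=18, s=-4, t=5   [133*(-4) + 110*(5) = 18]
q=1: r=5, s=5, t=-6   [133*(5) + 110*(-6) = 5]
q=3: r=3, s=-19, t=23   [133*(-19) + 110*(23) = 3]
q=1: r=2, s=24, t=-29   [133*(24) + 110*(-29) = 2]
q=1: r=1, s=-43, t=52   [133*(-43) + 110*(52) = 1]
q=2: r=0, s=110, t=-133   [133*(110) + 110*(-133) = 0]
GCD = 1 with t = 52, so 110*(52) ≡ 1 (mod 133)
Inverse = 52 mod 133 = 52
Check: 110 * 52 = 5720 ≡ 1 (mod 133)

110^(-1) ≡ 52 (mod 133)


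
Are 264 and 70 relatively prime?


Euclidean algorithm:
264 = 3 * 70 + 54
70 = 1 * 54 + 16
54 = 3 * 16 + 6
16 = 2 * 6 + 4
6 = 1 * 4 + 2
4 = 2 * 2 + 0
GCD(264, 70) = 2

No, not coprime (GCD = 2)


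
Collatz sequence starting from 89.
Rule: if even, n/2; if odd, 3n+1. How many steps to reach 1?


89 → 268 → 134 → 67 → 202 → 101 → 304 → 152 → 76 → 38 → 19 → 58 → 29 → 88 → 44 → 22 → 11 → 34 → 17 → 52 → 26 → 13 → 40 → 20 → 10 → 5 → 16 → 8 → 4 → 2 → 1
Total steps = 30

30 steps


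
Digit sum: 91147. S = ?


9 + 1 + 1 + 4 + 7 = 22


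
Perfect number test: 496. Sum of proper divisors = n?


Proper divisors of 496: 1, 2, 4, 8, 16, 31, 62, 124, 248
Sum = 1 + 2 + 4 + 8 + 16 + 31 + 62 + 124 + 248 = 496

Yes, 496 is perfect (496 = 496)


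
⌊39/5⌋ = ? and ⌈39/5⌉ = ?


39/5 = 7.8000
floor = 7
ceil = 8

floor = 7, ceil = 8


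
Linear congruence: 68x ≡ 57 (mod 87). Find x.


GCD(68, 87) = 1, unique solution
a^(-1) mod 87 = 32
x = 32 * 57 mod 87 = 84

x ≡ 84 (mod 87)


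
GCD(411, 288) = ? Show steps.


411 = 1 * 288 + 123
288 = 2 * 123 + 42
123 = 2 * 42 + 39
42 = 1 * 39 + 3
39 = 13 * 3 + 0
GCD = 3


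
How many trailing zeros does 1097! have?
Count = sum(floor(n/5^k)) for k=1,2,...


floor(1097/5) = 219
floor(1097/25) = 43
floor(1097/125) = 8
floor(1097/625) = 1
Total = 271

271 trailing zeros


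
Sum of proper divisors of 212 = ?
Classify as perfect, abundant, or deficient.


Proper divisors: 1, 2, 4, 53, 106
Sum = 1 + 2 + 4 + 53 + 106 = 166
166 < 212 → deficient

s(212) = 166 (deficient)


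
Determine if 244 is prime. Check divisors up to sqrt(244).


244 / 2 = 122 (exact division)
244 is NOT prime.

No, 244 is not prime


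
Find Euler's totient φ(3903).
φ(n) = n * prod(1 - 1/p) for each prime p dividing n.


3903 = 3 × 1301
Prime factors: 3, 1301
φ(3903) = 3903 × (1-1/3) × (1-1/1301)
= 3903 × 2/3 × 1300/1301 = 2600

φ(3903) = 2600


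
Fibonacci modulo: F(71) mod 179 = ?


F(k) mod 179 for k=1..71:
1, 1, 2, 3, 5, 8, 13, 21, 34, 55, 89, 144, 54, 19, 73, 92, 165, 78, 64, 142, 27, 169, 17, 7, 24, 31, 55, 86, 141, 48, 10, 58, 68, 126, 15, 141, 156, 118, 95, 34, 129, 163, 113, 97, 31, 128, 159, 108, 88, 17, 105, 122, 48, 170, 39, 30, 69, 99, 168, 88, 77, 165, 63, 49, 112, 161, 94, 76, 170, 67, 58
F(71) mod 179 = 58


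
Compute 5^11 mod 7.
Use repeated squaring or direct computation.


5^1 mod 7 = 5
5^2 mod 7 = 4
5^3 mod 7 = 6
5^4 mod 7 = 2
5^5 mod 7 = 3
5^6 mod 7 = 1
5^7 mod 7 = 5
5^8 mod 7 = 4
5^9 mod 7 = 6
5^10 mod 7 = 2
5^11 mod 7 = 3


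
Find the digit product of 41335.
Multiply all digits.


4 × 1 × 3 × 3 × 5 = 180


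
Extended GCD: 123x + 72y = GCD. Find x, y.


Tabular extended Euclidean (each row: r = 123*s + 72*t):
r=123, s=1, t=0
r=72, s=0, t=1
q=1: r=51, s=1, t=-1   [123*(1) + 72*(-1) = 51]
q=1: r=21, s=-1, t=2   [123*(-1) + 72*(2) = 21]
q=2: r=9, s=3, t=-5   [123*(3) + 72*(-5) = 9]
q=2: r=3, s=-7, t=12   [123*(-7) + 72*(12) = 3]
q=3: r=0, s=24, t=-41   [123*(24) + 72*(-41) = 0]
GCD = 3; from the row with r=3: x=-7, y=12
Check: 123*(-7) + 72*(12) = -861 + 864 = 3

GCD = 3, x = -7, y = 12


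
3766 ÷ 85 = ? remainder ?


3766 = 85 * 44 + 26
Check: 3740 + 26 = 3766

q = 44, r = 26


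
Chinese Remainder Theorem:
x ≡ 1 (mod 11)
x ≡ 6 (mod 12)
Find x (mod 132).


M = 11*12 = 132
M1 = M/11 = 12, M2 = M/12 = 11
M1^(-1) mod 11 = 1, M2^(-1) mod 12 = 11
x = 1*12*1 + 6*11*11 = 738
738 mod 132 = 78
Check: 78 mod 11 = 1 ✓, 78 mod 12 = 6 ✓

x ≡ 78 (mod 132)


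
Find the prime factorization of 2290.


2290 / 2 = 1145
1145 / 5 = 229
229 / 229 = 1
2290 = 2 × 5 × 229


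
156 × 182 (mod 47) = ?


156 × 182 = 28392
28392 mod 47 = 4


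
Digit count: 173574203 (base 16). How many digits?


173574203 in base 16 = A58883B
Number of digits = 7

7 digits (base 16)


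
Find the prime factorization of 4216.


4216 / 2 = 2108
2108 / 2 = 1054
1054 / 2 = 527
527 / 17 = 31
31 / 31 = 1
4216 = 2^3 × 17 × 31


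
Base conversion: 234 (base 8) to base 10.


234 (base 8) = 156 (decimal)
156 (decimal) = 156 (base 10)


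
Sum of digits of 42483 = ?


4 + 2 + 4 + 8 + 3 = 21


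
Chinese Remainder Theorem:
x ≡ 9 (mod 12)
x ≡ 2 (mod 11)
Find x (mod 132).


M = 12*11 = 132
M1 = M/12 = 11, M2 = M/11 = 12
M1^(-1) mod 12 = 11, M2^(-1) mod 11 = 1
x = 9*11*11 + 2*12*1 = 1113
1113 mod 132 = 57
Check: 57 mod 12 = 9 ✓, 57 mod 11 = 2 ✓

x ≡ 57 (mod 132)


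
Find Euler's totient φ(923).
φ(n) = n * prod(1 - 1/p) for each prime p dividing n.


923 = 13 × 71
Prime factors: 13, 71
φ(923) = 923 × (1-1/13) × (1-1/71)
= 923 × 12/13 × 70/71 = 840

φ(923) = 840


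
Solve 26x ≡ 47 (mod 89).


GCD(26, 89) = 1, unique solution
a^(-1) mod 89 = 24
x = 24 * 47 mod 89 = 60

x ≡ 60 (mod 89)


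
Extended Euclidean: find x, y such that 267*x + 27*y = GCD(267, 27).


Tabular extended Euclidean (each row: r = 267*s + 27*t):
r=267, s=1, t=0
r=27, s=0, t=1
q=9: r=24, s=1, t=-9   [267*(1) + 27*(-9) = 24]
q=1: r=3, s=-1, t=10   [267*(-1) + 27*(10) = 3]
q=8: r=0, s=9, t=-89   [267*(9) + 27*(-89) = 0]
GCD = 3; from the row with r=3: x=-1, y=10
Check: 267*(-1) + 27*(10) = -267 + 270 = 3

GCD = 3, x = -1, y = 10


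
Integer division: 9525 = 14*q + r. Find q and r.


9525 = 14 * 680 + 5
Check: 9520 + 5 = 9525

q = 680, r = 5


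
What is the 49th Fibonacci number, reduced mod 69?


F(k) mod 69 for k=1..49:
1, 1, 2, 3, 5, 8, 13, 21, 34, 55, 20, 6, 26, 32, 58, 21, 10, 31, 41, 3, 44, 47, 22, 0, 22, 22, 44, 66, 41, 38, 10, 48, 58, 37, 26, 63, 20, 14, 34, 48, 13, 61, 5, 66, 2, 68, 1, 0, 1
F(49) mod 69 = 1


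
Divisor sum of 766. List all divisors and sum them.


Divisors of 766: 1, 2, 383, 766
Sum = 1 + 2 + 383 + 766 = 1152

σ(766) = 1152


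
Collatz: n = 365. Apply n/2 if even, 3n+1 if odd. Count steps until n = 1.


365 → 1096 → 548 → 274 → 137 → 412 → 206 → 103 → 310 → 155 → 466 → 233 → 700 → 350 → 175 → 526 → 263 → 790 → 395 → 1186 → 593 → 1780 → 890 → 445 → 1336 → 668 → 334 → 167 → 502 → 251 → 754 → 377 → 1132 → 566 → 283 → 850 → 425 → 1276 → 638 → 319 → 958 → 479 → 1438 → 719 → 2158 → 1079 → 3238 → 1619 → 4858 → 2429 → 7288 → 3644 → 1822 → 911 → 2734 → 1367 → 4102 → 2051 → 6154 → 3077 → 9232 → 4616 → 2308 → 1154 → 577 → 1732 → 866 → 433 → 1300 → 650 → 325 → 976 → 488 → 244 → 122 → 61 → 184 → 92 → 46 → 23 → 70 → 35 → 106 → 53 → 160 → 80 → 40 → 20 → 10 → 5 → 16 → 8 → 4 → 2 → 1
Total steps = 94

94 steps


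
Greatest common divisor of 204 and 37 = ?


204 = 5 * 37 + 19
37 = 1 * 19 + 18
19 = 1 * 18 + 1
18 = 18 * 1 + 0
GCD = 1


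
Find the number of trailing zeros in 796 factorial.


floor(796/5) = 159
floor(796/25) = 31
floor(796/125) = 6
floor(796/625) = 1
Total = 197

197 trailing zeros


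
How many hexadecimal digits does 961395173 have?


961395173 in base 16 = 394DB9E5
Number of digits = 8

8 digits (base 16)


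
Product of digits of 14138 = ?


1 × 4 × 1 × 3 × 8 = 96


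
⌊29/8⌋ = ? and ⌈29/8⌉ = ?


29/8 = 3.6250
floor = 3
ceil = 4

floor = 3, ceil = 4


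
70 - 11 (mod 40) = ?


70 - 11 = 59
59 mod 40 = 19


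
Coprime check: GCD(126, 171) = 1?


Euclidean algorithm:
171 = 1 * 126 + 45
126 = 2 * 45 + 36
45 = 1 * 36 + 9
36 = 4 * 9 + 0
GCD(126, 171) = 9

No, not coprime (GCD = 9)


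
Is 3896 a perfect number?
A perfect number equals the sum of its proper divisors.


Proper divisors of 3896: 1, 2, 4, 8, 487, 974, 1948
Sum = 1 + 2 + 4 + 8 + 487 + 974 + 1948 = 3424

No, 3896 is not perfect (3424 ≠ 3896)


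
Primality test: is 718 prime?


718 / 2 = 359 (exact division)
718 is NOT prime.

No, 718 is not prime


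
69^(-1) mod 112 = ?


Use the extended Euclidean algorithm on (112, 69); each row r = 112*s + 69*t:
r=112, s=1, t=0
r=69, s=0, t=1
q=1: r=43, s=1, t=-1   [112*(1) + 69*(-1) = 43]
q=1: r=26, s=-1, t=2   [112*(-1) + 69*(2) = 26]
q=1: r=17, s=2, t=-3   [112*(2) + 69*(-3) = 17]
q=1: r=9, s=-3, t=5   [112*(-3) + 69*(5) = 9]
q=1: r=8, s=5, t=-8   [112*(5) + 69*(-8) = 8]
q=1: r=1, s=-8, t=13   [112*(-8) + 69*(13) = 1]
q=8: r=0, s=69, t=-112   [112*(69) + 69*(-112) = 0]
GCD = 1 with t = 13, so 69*(13) ≡ 1 (mod 112)
Inverse = 13 mod 112 = 13
Check: 69 * 13 = 897 ≡ 1 (mod 112)

69^(-1) ≡ 13 (mod 112)


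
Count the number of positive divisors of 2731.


2731 = 2731^1
d(2731) = (1+1) = 2

2 divisors


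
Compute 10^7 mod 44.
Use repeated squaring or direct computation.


10^1 mod 44 = 10
10^2 mod 44 = 12
10^3 mod 44 = 32
10^4 mod 44 = 12
10^5 mod 44 = 32
10^6 mod 44 = 12
10^7 mod 44 = 32


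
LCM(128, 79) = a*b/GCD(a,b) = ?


GCD(128, 79) = 1
LCM = 128*79/1 = 10112/1 = 10112

LCM = 10112


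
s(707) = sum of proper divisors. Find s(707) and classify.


Proper divisors: 1, 7, 101
Sum = 1 + 7 + 101 = 109
109 < 707 → deficient

s(707) = 109 (deficient)


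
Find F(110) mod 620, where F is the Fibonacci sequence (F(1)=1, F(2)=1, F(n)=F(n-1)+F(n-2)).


F(k) mod 620 for k=1..110:
1, 1, 2, 3, 5, 8, 13, 21, 34, 55, 89, 144, 233, 377, 610, 367, 357, 104, 461, 565, 406, 351, 137, 488, 5, 493, 498, 371, 249, 0, 249, 249, 498, 127, 5, 132, 137, 269, 406, 55, 461, 516, 357, 253, 610, 243, 233, 476, 89, 565, 34, 599, 13, 612, 5, 617, 2, 619, 1, 0, 1, 1, 2, 3, 5, 8, 13, 21, 34, 55, 89, 144, 233, 377, 610, 367, 357, 104, 461, 565, 406, 351, 137, 488, 5, 493, 498, 371, 249, 0, 249, 249, 498, 127, 5, 132, 137, 269, 406, 55, 461, 516, 357, 253, 610, 243, 233, 476, 89, 565
F(110) mod 620 = 565


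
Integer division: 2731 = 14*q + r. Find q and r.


2731 = 14 * 195 + 1
Check: 2730 + 1 = 2731

q = 195, r = 1


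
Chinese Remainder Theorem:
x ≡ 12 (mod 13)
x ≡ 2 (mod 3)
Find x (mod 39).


M = 13*3 = 39
M1 = M/13 = 3, M2 = M/3 = 13
M1^(-1) mod 13 = 9, M2^(-1) mod 3 = 1
x = 12*3*9 + 2*13*1 = 350
350 mod 39 = 38
Check: 38 mod 13 = 12 ✓, 38 mod 3 = 2 ✓

x ≡ 38 (mod 39)


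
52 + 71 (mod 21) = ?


52 + 71 = 123
123 mod 21 = 18


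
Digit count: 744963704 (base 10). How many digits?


744963704 has 9 digits in base 10
floor(log10(744963704)) + 1 = floor(8.8721) + 1 = 9

9 digits (base 10)


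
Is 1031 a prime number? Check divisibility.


Check divisors up to sqrt(1031) = 32.1092
No divisors found.
1031 is prime.

Yes, 1031 is prime


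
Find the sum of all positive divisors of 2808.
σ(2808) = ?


Divisors of 2808: 1, 2, 3, 4, 6, 8, 9, 12, 13, 18, 24, 26, 27, 36, 39, 52, 54, 72, 78, 104, 108, 117, 156, 216, 234, 312, 351, 468, 702, 936, 1404, 2808
Sum = 1 + 2 + 3 + 4 + 6 + 8 + 9 + 12 + 13 + 18 + 24 + 26 + 27 + 36 + 39 + 52 + 54 + 72 + 78 + 104 + 108 + 117 + 156 + 216 + 234 + 312 + 351 + 468 + 702 + 936 + 1404 + 2808 = 8400

σ(2808) = 8400


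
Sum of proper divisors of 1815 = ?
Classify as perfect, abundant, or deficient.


Proper divisors: 1, 3, 5, 11, 15, 33, 55, 121, 165, 363, 605
Sum = 1 + 3 + 5 + 11 + 15 + 33 + 55 + 121 + 165 + 363 + 605 = 1377
1377 < 1815 → deficient

s(1815) = 1377 (deficient)


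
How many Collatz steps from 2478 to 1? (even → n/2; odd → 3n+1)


2478 → 1239 → 3718 → 1859 → 5578 → 2789 → 8368 → 4184 → 2092 → 1046 → 523 → 1570 → 785 → 2356 → 1178 → 589 → 1768 → 884 → 442 → 221 → 664 → 332 → 166 → 83 → 250 → 125 → 376 → 188 → 94 → 47 → 142 → 71 → 214 → 107 → 322 → 161 → 484 → 242 → 121 → 364 → 182 → 91 → 274 → 137 → 412 → 206 → 103 → 310 → 155 → 466 → 233 → 700 → 350 → 175 → 526 → 263 → 790 → 395 → 1186 → 593 → 1780 → 890 → 445 → 1336 → 668 → 334 → 167 → 502 → 251 → 754 → 377 → 1132 → 566 → 283 → 850 → 425 → 1276 → 638 → 319 → 958 → 479 → 1438 → 719 → 2158 → 1079 → 3238 → 1619 → 4858 → 2429 → 7288 → 3644 → 1822 → 911 → 2734 → 1367 → 4102 → 2051 → 6154 → 3077 → 9232 → 4616 → 2308 → 1154 → 577 → 1732 → 866 → 433 → 1300 → 650 → 325 → 976 → 488 → 244 → 122 → 61 → 184 → 92 → 46 → 23 → 70 → 35 → 106 → 53 → 160 → 80 → 40 → 20 → 10 → 5 → 16 → 8 → 4 → 2 → 1
Total steps = 133

133 steps


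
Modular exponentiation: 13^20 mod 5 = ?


13^1 mod 5 = 3
13^2 mod 5 = 4
13^3 mod 5 = 2
13^4 mod 5 = 1
13^5 mod 5 = 3
13^6 mod 5 = 4
13^7 mod 5 = 2
13^8 mod 5 = 1
13^9 mod 5 = 3
13^10 mod 5 = 4
13^11 mod 5 = 2
13^12 mod 5 = 1
13^13 mod 5 = 3
13^14 mod 5 = 4
13^15 mod 5 = 2
13^16 mod 5 = 1
13^17 mod 5 = 3
13^18 mod 5 = 4
13^19 mod 5 = 2
13^20 mod 5 = 1


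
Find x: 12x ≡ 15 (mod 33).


GCD(12, 33) = 3 divides 15
Divide: 4x ≡ 5 (mod 11)
x ≡ 4 (mod 11)


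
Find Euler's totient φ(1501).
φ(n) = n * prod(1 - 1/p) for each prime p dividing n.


1501 = 19 × 79
Prime factors: 19, 79
φ(1501) = 1501 × (1-1/19) × (1-1/79)
= 1501 × 18/19 × 78/79 = 1404

φ(1501) = 1404


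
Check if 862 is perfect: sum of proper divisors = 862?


Proper divisors of 862: 1, 2, 431
Sum = 1 + 2 + 431 = 434

No, 862 is not perfect (434 ≠ 862)


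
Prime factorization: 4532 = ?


4532 / 2 = 2266
2266 / 2 = 1133
1133 / 11 = 103
103 / 103 = 1
4532 = 2^2 × 11 × 103


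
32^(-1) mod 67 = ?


Use the extended Euclidean algorithm on (67, 32); each row r = 67*s + 32*t:
r=67, s=1, t=0
r=32, s=0, t=1
q=2: r=3, s=1, t=-2   [67*(1) + 32*(-2) = 3]
q=10: r=2, s=-10, t=21   [67*(-10) + 32*(21) = 2]
q=1: r=1, s=11, t=-23   [67*(11) + 32*(-23) = 1]
q=2: r=0, s=-32, t=67   [67*(-32) + 32*(67) = 0]
GCD = 1 with t = -23, so 32*(-23) ≡ 1 (mod 67)
Inverse = -23 mod 67 = 44
Check: 32 * 44 = 1408 ≡ 1 (mod 67)

32^(-1) ≡ 44 (mod 67)


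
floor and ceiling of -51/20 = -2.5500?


-51/20 = -2.5500
floor = -3
ceil = -2

floor = -3, ceil = -2


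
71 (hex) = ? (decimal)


71 (base 16) = 113 (decimal)
113 (decimal) = 113 (base 10)


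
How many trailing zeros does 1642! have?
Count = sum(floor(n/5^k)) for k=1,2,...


floor(1642/5) = 328
floor(1642/25) = 65
floor(1642/125) = 13
floor(1642/625) = 2
Total = 408

408 trailing zeros


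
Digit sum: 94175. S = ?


9 + 4 + 1 + 7 + 5 = 26


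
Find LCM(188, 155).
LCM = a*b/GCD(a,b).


GCD(188, 155) = 1
LCM = 188*155/1 = 29140/1 = 29140

LCM = 29140


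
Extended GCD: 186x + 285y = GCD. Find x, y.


Tabular extended Euclidean (each row: r = 186*s + 285*t):
r=186, s=1, t=0
r=285, s=0, t=1
q=0: r=186, s=1, t=0   [186*(1) + 285*(0) = 186]
q=1: r=99, s=-1, t=1   [186*(-1) + 285*(1) = 99]
q=1: r=87, s=2, t=-1   [186*(2) + 285*(-1) = 87]
q=1: r=12, s=-3, t=2   [186*(-3) + 285*(2) = 12]
q=7: r=3, s=23, t=-15   [186*(23) + 285*(-15) = 3]
q=4: r=0, s=-95, t=62   [186*(-95) + 285*(62) = 0]
GCD = 3; from the row with r=3: x=23, y=-15
Check: 186*(23) + 285*(-15) = 4278 - 4275 = 3

GCD = 3, x = 23, y = -15


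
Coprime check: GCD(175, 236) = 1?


Euclidean algorithm:
236 = 1 * 175 + 61
175 = 2 * 61 + 53
61 = 1 * 53 + 8
53 = 6 * 8 + 5
8 = 1 * 5 + 3
5 = 1 * 3 + 2
3 = 1 * 2 + 1
2 = 2 * 1 + 0
GCD(175, 236) = 1

Yes, coprime (GCD = 1)
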